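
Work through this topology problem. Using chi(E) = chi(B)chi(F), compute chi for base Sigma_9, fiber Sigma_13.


For a fiber bundle F -> E -> B (with CW structure): chi(E) = chi(B) * chi(F).
chi(Sigma_9) = -16, chi(Sigma_13) = -24.
chi(E) = (-16) * (-24) = 384

384


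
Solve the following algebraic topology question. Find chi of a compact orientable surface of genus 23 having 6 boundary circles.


For a compact orientable surface with genus g and b boundary components: chi = 2 - 2g - b.
chi = 2 - 2*23 - 6 = 2 - 46 - 6 = -50

-50


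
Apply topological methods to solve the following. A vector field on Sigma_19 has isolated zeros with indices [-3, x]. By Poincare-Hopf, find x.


Poincare-Hopf: sum of indices = chi(M).
chi(Sigma_19) = 2 - 2*19 = -36.
Sum of known indices = -3.
x = chi - (sum known) = -36 - (-3) = -33

-33


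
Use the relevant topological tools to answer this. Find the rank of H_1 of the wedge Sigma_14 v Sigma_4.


For a wedge: H_1(A v B) = H_1(A) + H_1(B).
b_1(Sigma_14) = 28, b_1(Sigma_4) = 8.
b_1 = 28 + 8 = 36

36


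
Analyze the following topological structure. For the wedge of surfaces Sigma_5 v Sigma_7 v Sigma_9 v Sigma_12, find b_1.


For a wedge X v Y: reduced H_k(X v Y) = H_k(X) + H_k(Y).
Each Sigma_g contributes b_1 = 2g.
b_1 = 10 + 14 + 18 + 24 = 66

66


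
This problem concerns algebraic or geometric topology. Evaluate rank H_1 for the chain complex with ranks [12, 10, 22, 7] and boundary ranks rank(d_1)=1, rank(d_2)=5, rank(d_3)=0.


rank H_k = rank(ker d_k) - rank(im d_{k+1}).
rank(ker d_1) = rank(C_1) - rank(d_1) = 10 - 1 = 9.
rank(im d_{1+1}) = 5.
rank H_1 = 9 - 5 = 4

4


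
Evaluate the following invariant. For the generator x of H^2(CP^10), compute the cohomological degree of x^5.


|x| = 2 in H^*(CP^n).
|x^5| = 5 * |x| = 5 * 2 = 10

10


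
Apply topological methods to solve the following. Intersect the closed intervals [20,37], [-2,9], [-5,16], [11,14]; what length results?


Intersection = [max(a_i), min(b_i)] = [20, 9].
Since 20 > 9, the intersection is empty.
Length = 0

0


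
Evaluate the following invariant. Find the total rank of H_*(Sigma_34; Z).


For Sigma_34: b_0 = 1, b_1 = 2g = 68, b_2 = 1.
Total = 1 + 68 + 1 = 70

70


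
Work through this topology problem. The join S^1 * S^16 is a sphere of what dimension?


Join of spheres: S^m * S^n = S^{m+n+1}.
dim = 1 + 16 + 1 = 18

18


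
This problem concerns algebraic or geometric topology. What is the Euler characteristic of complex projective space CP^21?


CP^21 has one cell in each even dimension 0, 2, ..., 2*21 (21+1 cells total).
All cells are even-dimensional, so chi = number of cells.
chi = 21 + 1 = 22

22


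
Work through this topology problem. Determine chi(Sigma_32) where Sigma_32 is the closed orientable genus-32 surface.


For a closed orientable surface of genus g: chi = 2 - 2g.
Here g = 32.
chi = 2 - 2*32 = 2 - 64 = -62

-62


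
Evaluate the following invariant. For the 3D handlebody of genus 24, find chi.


A genus-g handlebody deformation retracts to a wedge of g circles.
chi(vee_g S^1) = 1 - g.
chi(H_24) = 1 - 24 = -23

-23


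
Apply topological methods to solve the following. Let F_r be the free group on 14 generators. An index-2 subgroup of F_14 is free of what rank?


Nielsen-Schreier: an index-n subgroup of F_r is free of rank 1 + n(r-1).
Equivalently: chi(cover) = n*chi(base); chi(vee_r S^1) = 1 - 14 = -13.
chi(E) = 2*(-13) = -26; rank = 1 - chi(E) = 1 - (-26) = 27.
rank = 1 + 2*(14-1) = 1 + 26 = 27

27


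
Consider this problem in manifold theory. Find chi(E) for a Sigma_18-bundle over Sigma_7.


For a fiber bundle F -> E -> B (with CW structure): chi(E) = chi(B) * chi(F).
chi(Sigma_7) = -12, chi(Sigma_18) = -34.
chi(E) = (-12) * (-34) = 408

408


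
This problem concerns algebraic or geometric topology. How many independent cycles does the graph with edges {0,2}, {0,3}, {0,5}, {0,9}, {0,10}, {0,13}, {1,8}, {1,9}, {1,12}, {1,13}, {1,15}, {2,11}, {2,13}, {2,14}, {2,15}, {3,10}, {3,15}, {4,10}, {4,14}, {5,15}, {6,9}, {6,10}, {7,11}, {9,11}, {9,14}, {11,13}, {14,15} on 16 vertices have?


b_1 = E - V + (number of components).
E = 27, V = 16, components = 1.
b_1 = 27 - 16 + 1 = 12

12


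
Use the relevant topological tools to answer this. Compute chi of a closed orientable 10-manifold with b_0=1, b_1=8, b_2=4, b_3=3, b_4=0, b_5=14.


By Poincare duality b_k = b_{10-k}, so full Betti numbers: b_0=1, b_1=8, b_2=4, b_3=3, b_4=0, b_5=14, b_6=0, b_7=3, b_8=4, b_9=8, b_10=1.
chi = sum (-1)^k b_k = -26

-26


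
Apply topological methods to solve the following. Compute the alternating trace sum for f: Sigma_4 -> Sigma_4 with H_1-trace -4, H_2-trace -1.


L(f) = tr(f_0*) - tr(f_1*) + tr(f_2*).
= 1 - (-4) + (-1)
= 4

4


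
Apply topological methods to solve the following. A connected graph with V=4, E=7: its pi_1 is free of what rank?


For a connected graph: rank(pi_1) = b_1 = E - V + 1 = 1 - chi.
chi = V - E = 4 - 7 = -3.
rank = 1 - (-3) = 7 - 4 + 1 = 4

4


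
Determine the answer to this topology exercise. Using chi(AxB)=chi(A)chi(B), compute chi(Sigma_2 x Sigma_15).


chi(Sigma_2) = 2 - 2*2 = -2
chi(Sigma_15) = 2 - 2*15 = -28
chi(product) = (-2) * (-28) = 56

56


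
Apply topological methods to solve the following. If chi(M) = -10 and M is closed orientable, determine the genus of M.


chi = 2 - 2g for closed orientable surfaces.
-10 = 2 - 2g
2g = 2 - (-10) = 12
g = 6

6


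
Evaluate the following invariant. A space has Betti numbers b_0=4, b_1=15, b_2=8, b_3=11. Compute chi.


chi = sum_k (-1)^k b_k.
= (4) + (-15) + (8) + (-11)
= -14

-14


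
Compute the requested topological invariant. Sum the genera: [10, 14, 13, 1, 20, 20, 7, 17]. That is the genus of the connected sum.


Genus is additive under connected sum of orientable surfaces.
g = 10 + 14 + 13 + 1 + 20 + 20 + 7 + 17 = 102

102


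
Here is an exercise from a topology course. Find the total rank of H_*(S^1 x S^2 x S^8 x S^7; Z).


Total Betti number is multiplicative under products.
Each S^d (d>=1) has total Betti number 2.
There are 4 sphere factors.
Total = 2^4 = 16

16


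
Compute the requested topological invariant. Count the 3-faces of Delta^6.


Delta^6 has 6+1 vertices. A 3-face is a choice of 3+1 vertices.
f_3 = C(6+1, 3+1) = C(7,4) = 35

35


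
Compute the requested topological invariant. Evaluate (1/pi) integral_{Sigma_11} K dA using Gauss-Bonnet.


Gauss-Bonnet: integral K dA = 2*pi*chi(M).
chi(Sigma_11) = 2 - 2*11 = -20.
(integral K dA)/pi = 2*chi = 2*(-20) = -40

-40


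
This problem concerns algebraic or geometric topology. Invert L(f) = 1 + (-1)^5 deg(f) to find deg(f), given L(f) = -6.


L(f) = 1 + (-1)^5 deg(f) on S^5.
-6 = 1 + (-1)^5 * deg(f)
(-1)^5 * deg(f) = -7
deg(f) = 7

7


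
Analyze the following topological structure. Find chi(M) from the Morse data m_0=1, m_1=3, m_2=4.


Morse theory: chi(M) = sum_k (-1)^k m_k where m_k = #(index-k critical points).
= (1) + (-3) + (4) = 2

2


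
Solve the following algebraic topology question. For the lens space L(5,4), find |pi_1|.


pi_1(L(p,q)) = Z/pZ for any q coprime to p.
|pi_1(L(5,4))| = 5

5


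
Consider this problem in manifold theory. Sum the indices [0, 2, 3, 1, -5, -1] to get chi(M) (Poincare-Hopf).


Poincare-Hopf: chi(M) = sum of indices of zeros.
chi = (0) + (2) + (3) + (1) + (-5) + (-1) = 0

0


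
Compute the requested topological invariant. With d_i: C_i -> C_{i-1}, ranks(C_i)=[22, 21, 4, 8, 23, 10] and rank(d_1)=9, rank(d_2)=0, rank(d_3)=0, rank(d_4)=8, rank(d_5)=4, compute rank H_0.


rank H_k = rank(ker d_k) - rank(im d_{k+1}).
rank(ker d_0) = rank(C_0) - rank(d_0) = 22 - 0 = 22.
rank(im d_{0+1}) = 9.
rank H_0 = 22 - 9 = 13

13


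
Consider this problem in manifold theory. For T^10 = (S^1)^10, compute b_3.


By the Kunneth formula, b_k(T^n) = C(n,k).
b_3(T^10) = C(10,3).
C(10,3) = 10!/(3!*7!) = 120

120


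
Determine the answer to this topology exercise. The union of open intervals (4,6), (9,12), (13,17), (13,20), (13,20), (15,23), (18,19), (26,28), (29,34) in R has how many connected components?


Sort and merge overlapping open intervals.
Merged: (4,6), (9,12), (13,23), (26,28), (29,34).
Number of components = 5

5


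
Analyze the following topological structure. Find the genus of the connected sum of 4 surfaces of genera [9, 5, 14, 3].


Genus is additive under connected sum of orientable surfaces.
g = 9 + 5 + 14 + 3 = 31

31


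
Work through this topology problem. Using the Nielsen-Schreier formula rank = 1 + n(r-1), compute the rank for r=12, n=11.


Nielsen-Schreier: an index-n subgroup of F_r is free of rank 1 + n(r-1).
Equivalently: chi(cover) = n*chi(base); chi(vee_r S^1) = 1 - 12 = -11.
chi(E) = 11*(-11) = -121; rank = 1 - chi(E) = 1 - (-121) = 122.
rank = 1 + 11*(12-1) = 1 + 121 = 122

122


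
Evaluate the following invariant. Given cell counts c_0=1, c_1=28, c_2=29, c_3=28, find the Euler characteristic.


chi = sum_k (-1)^k c_k.
= (-1)^0*1 + (-1)^1*28 + (-1)^2*29 + (-1)^3*28
= (1) + (-28) + (29) + (-28)
= -26

-26


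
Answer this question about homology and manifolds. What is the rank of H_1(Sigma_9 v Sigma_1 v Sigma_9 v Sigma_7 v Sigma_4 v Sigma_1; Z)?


For a wedge X v Y: reduced H_k(X v Y) = H_k(X) + H_k(Y).
Each Sigma_g contributes b_1 = 2g.
b_1 = 18 + 2 + 18 + 14 + 8 + 2 = 62

62


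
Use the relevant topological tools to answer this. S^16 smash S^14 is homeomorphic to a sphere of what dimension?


S^m ^ S^n = S^{m+n}.
k = 16 + 14 = 30

30


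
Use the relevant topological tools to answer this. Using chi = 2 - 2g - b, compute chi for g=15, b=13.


For a compact orientable surface with genus g and b boundary components: chi = 2 - 2g - b.
chi = 2 - 2*15 - 13 = 2 - 30 - 13 = -41

-41


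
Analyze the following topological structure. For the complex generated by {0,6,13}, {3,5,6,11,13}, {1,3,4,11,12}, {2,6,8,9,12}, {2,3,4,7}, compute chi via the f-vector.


Enumerate all faces; f-vector: f_0=13, f_1=36, f_2=35, f_3=16, f_4=3.
chi = sum (-1)^k f_k = -1

-1


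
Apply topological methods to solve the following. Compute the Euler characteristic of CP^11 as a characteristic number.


For any closed oriented manifold, <e(TM),[M]> = chi(M).
chi(CP^11) = 11+1 = 12

12


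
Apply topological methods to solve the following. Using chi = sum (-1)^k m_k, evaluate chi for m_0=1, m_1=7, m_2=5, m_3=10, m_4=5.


Morse theory: chi(M) = sum_k (-1)^k m_k where m_k = #(index-k critical points).
= (1) + (-7) + (5) + (-10) + (5) = -6

-6


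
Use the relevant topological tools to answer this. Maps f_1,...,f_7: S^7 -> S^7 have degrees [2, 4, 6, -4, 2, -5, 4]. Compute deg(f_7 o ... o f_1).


Degree is multiplicative: deg(composition) = product of degrees.
= (2) * (4) * (6) * (-4) * (2) * (-5) * (4) = 7680

7680


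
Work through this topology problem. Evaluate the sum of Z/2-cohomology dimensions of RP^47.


H^k(RP^47; Z/2) = Z/2 for each 0 <= k <= 47.
Total dimension = 47 + 1 = 48

48


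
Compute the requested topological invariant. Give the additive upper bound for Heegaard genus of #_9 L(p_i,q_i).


Heegaard genus satisfies g(A#B) <= g(A) + g(B).
Each lens space has g = 1.
Upper bound: 9 * 1 = 9

9


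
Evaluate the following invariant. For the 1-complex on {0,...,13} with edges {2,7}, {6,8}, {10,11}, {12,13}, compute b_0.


Run DFS/union-find over 14 vertices.
V = 14, E = 4.
Number of components = 10

10


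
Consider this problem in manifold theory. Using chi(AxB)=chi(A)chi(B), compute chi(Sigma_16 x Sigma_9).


chi(Sigma_16) = 2 - 2*16 = -30
chi(Sigma_9) = 2 - 2*9 = -16
chi(product) = (-30) * (-16) = 480

480


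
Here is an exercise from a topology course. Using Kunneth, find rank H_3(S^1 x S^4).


Each S^d has Poincare polynomial 1 + t^d.
The product S^1 x S^4 has Poincare polynomial prod(1+t^d_i).
Expanding: b_0=1, b_1=1, b_4=1, b_5=1.
b_3 = 0

0


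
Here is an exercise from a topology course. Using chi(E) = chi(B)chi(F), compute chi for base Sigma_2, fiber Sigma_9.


For a fiber bundle F -> E -> B (with CW structure): chi(E) = chi(B) * chi(F).
chi(Sigma_2) = -2, chi(Sigma_9) = -16.
chi(E) = (-2) * (-16) = 32

32


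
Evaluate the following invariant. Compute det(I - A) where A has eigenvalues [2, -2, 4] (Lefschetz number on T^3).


For a torus self-map: L(f) = det(I - A) where A acts on H_1.
L(f) = (1-2) * (1--2) * (1-4) = -1 * 3 * -3 = 9

9


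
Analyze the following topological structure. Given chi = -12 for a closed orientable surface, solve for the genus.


chi = 2 - 2g for closed orientable surfaces.
-12 = 2 - 2g
2g = 2 - (-12) = 14
g = 7

7


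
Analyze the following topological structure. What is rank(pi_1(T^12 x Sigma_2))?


pi_1(A x B) = pi_1(A) x pi_1(B); rank of abelianization = b_1.
b_1(T^12) = 12, b_1(Sigma_2) = 2*2 = 4.
b_1(product) = 12 + 4 = 16

16


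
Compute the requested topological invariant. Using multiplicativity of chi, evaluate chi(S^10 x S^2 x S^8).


chi is multiplicative: chi(X x Y) = chi(X) chi(Y).
Each even-dim sphere has chi = 2. There are 3 factors.
chi = 2^3 = 8

8


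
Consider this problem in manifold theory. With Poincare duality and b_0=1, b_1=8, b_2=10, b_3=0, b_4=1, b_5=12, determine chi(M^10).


By Poincare duality b_k = b_{10-k}, so full Betti numbers: b_0=1, b_1=8, b_2=10, b_3=0, b_4=1, b_5=12, b_6=1, b_7=0, b_8=10, b_9=8, b_10=1.
chi = sum (-1)^k b_k = -4

-4


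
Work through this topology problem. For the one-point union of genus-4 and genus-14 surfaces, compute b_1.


For a wedge: H_1(A v B) = H_1(A) + H_1(B).
b_1(Sigma_4) = 8, b_1(Sigma_14) = 28.
b_1 = 8 + 28 = 36

36


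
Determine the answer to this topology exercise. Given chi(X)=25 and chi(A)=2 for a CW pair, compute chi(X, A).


Relative Euler characteristic: chi(X, A) = chi(X) - chi(A).
= 25 - (2) = 23

23


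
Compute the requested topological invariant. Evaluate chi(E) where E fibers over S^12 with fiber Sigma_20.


chi(S^12) = 2 (n even), chi(Sigma_20) = 2 - 2*20 = -38.
chi(E) = 2 * (-38) = -76

-76


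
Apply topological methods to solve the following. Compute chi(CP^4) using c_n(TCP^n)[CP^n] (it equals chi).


For any closed oriented manifold, <e(TM),[M]> = chi(M).
chi(CP^4) = 4+1 = 5

5


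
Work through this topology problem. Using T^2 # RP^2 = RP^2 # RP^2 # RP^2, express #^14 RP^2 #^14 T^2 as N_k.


Since a >= 1, the sum is non-orientable; each T^2 can be replaced by RP^2 # RP^2 (since T^2#RP^2 = 3RP^2).
Total crosscaps k = 14 + 2*14 = 42.
Check via chi: chi = 14*1 + 14*0 - (14+14-1)*2 = -40 = 2 - k = -40. Consistent.

42


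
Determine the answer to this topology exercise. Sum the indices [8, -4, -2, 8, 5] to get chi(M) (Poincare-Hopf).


Poincare-Hopf: chi(M) = sum of indices of zeros.
chi = (8) + (-4) + (-2) + (8) + (5) = 15

15


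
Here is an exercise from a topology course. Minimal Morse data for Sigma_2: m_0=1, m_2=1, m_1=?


A perfect Morse function has m_k = b_k.
For Sigma_2: b_0=1, b_1=2g=4, b_2=1.
Saddles m_1 = 2g = 4

4


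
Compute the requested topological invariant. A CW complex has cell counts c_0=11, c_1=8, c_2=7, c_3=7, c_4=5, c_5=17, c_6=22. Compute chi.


chi = sum_k (-1)^k c_k.
= (-1)^0*11 + (-1)^1*8 + (-1)^2*7 + (-1)^3*7 + (-1)^4*5 + (-1)^5*17 + (-1)^6*22
= (11) + (-8) + (7) + (-7) + (5) + (-17) + (22)
= 13

13


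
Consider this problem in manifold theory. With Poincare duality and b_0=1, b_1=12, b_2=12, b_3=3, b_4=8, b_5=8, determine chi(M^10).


By Poincare duality b_k = b_{10-k}, so full Betti numbers: b_0=1, b_1=12, b_2=12, b_3=3, b_4=8, b_5=8, b_6=8, b_7=3, b_8=12, b_9=12, b_10=1.
chi = sum (-1)^k b_k = 4

4


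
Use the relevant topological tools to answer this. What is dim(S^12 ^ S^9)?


S^m ^ S^n = S^{m+n}.
k = 12 + 9 = 21

21


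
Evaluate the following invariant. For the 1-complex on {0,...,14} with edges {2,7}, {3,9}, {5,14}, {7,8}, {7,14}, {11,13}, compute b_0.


Run DFS/union-find over 15 vertices.
V = 15, E = 6.
Number of components = 9

9


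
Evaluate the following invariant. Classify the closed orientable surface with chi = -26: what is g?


chi = 2 - 2g for closed orientable surfaces.
-26 = 2 - 2g
2g = 2 - (-26) = 28
g = 14

14


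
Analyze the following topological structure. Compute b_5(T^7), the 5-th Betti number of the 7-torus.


By the Kunneth formula, b_k(T^n) = C(n,k).
b_5(T^7) = C(7,5).
C(7,5) = 7!/(5!*2!) = 21

21


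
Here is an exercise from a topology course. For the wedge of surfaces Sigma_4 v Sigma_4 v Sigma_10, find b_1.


For a wedge X v Y: reduced H_k(X v Y) = H_k(X) + H_k(Y).
Each Sigma_g contributes b_1 = 2g.
b_1 = 8 + 8 + 20 = 36

36


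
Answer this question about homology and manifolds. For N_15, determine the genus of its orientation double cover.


chi(N_15) = 2 - 15 = -13.
Double cover: chi(Sigma_g) = 2 * chi(N_15) = 2*(-13) = -26.
2 - 2g = -26, so g = (2 - (-26))/2 = 28/2 = 14

14


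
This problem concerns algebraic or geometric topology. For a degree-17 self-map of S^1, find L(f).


On S^1: L(f) = tr(f_0*) + (-1)^1 tr(f_1*) = 1 + (-1)^1 * deg(f).
L(f) = 1 + (-1)^1 * 17 = 1 + -17 = -16

-16


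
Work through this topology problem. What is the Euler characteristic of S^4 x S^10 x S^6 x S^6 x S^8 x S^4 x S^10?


chi is multiplicative: chi(X x Y) = chi(X) chi(Y).
Each even-dim sphere has chi = 2. There are 7 factors.
chi = 2^7 = 128

128


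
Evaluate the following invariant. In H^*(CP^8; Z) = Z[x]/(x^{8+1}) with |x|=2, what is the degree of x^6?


|x| = 2 in H^*(CP^n).
|x^6| = 6 * |x| = 6 * 2 = 12

12


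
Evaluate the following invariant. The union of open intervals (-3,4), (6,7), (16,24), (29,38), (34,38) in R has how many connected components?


Sort and merge overlapping open intervals.
Merged: (-3,4), (6,7), (16,24), (29,38).
Number of components = 4

4


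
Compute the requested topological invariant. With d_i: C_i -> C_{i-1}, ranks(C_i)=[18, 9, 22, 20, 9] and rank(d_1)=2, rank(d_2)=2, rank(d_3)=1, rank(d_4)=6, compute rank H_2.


rank H_k = rank(ker d_k) - rank(im d_{k+1}).
rank(ker d_2) = rank(C_2) - rank(d_2) = 22 - 2 = 20.
rank(im d_{2+1}) = 1.
rank H_2 = 20 - 1 = 19

19


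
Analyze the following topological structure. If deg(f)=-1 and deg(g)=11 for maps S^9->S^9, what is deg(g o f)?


Degree is multiplicative under composition: deg(g o f) = deg(g) * deg(f).
= 11 * -1 = -11

-11


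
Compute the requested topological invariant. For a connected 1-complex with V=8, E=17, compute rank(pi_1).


For a connected graph: rank(pi_1) = b_1 = E - V + 1 = 1 - chi.
chi = V - E = 8 - 17 = -9.
rank = 1 - (-9) = 17 - 8 + 1 = 10

10


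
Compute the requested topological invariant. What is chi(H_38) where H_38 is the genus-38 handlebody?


A genus-g handlebody deformation retracts to a wedge of g circles.
chi(vee_g S^1) = 1 - g.
chi(H_38) = 1 - 38 = -37

-37


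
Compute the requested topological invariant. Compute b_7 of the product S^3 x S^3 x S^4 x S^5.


Each S^d has Poincare polynomial 1 + t^d.
The product S^3 x S^3 x S^4 x S^5 has Poincare polynomial prod(1+t^d_i).
Expanding: b_0=1, b_3=2, b_4=1, b_5=1, b_6=1, b_7=2, b_8=2, b_9=1, b_10=1, b_11=1, b_12=2, b_15=1.
b_7 = 2

2


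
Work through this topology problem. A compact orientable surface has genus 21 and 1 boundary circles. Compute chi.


For a compact orientable surface with genus g and b boundary components: chi = 2 - 2g - b.
chi = 2 - 2*21 - 1 = 2 - 42 - 1 = -41

-41


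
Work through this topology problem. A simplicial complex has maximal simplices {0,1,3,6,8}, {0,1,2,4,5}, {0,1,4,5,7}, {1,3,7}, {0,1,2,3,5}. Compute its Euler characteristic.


Enumerate all faces; f-vector: f_0=9, f_1=26, f_2=32, f_3=18, f_4=4.
chi = sum (-1)^k f_k = 1

1


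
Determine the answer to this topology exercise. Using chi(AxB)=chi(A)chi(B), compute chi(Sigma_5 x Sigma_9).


chi(Sigma_5) = 2 - 2*5 = -8
chi(Sigma_9) = 2 - 2*9 = -16
chi(product) = (-8) * (-16) = 128

128


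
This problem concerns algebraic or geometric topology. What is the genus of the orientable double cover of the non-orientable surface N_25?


chi(N_25) = 2 - 25 = -23.
Double cover: chi(Sigma_g) = 2 * chi(N_25) = 2*(-23) = -46.
2 - 2g = -46, so g = (2 - (-46))/2 = 48/2 = 24

24


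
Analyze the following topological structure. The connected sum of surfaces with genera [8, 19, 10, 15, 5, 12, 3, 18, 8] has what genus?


Genus is additive under connected sum of orientable surfaces.
g = 8 + 19 + 10 + 15 + 5 + 12 + 3 + 18 + 8 = 98

98


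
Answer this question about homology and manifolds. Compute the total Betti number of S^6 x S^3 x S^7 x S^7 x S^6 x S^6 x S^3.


Total Betti number is multiplicative under products.
Each S^d (d>=1) has total Betti number 2.
There are 7 sphere factors.
Total = 2^7 = 128

128


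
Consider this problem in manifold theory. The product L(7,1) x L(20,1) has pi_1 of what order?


pi_1(X x Y) = pi_1(X) x pi_1(Y).
pi_1(L(7,1)) = Z/7, pi_1(L(20,1)) = Z/20.
|Z/7 x Z/20| = 7 * 20 = 140

140


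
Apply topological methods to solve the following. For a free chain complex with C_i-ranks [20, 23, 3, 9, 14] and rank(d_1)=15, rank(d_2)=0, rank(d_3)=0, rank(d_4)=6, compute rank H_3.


rank H_k = rank(ker d_k) - rank(im d_{k+1}).
rank(ker d_3) = rank(C_3) - rank(d_3) = 9 - 0 = 9.
rank(im d_{3+1}) = 6.
rank H_3 = 9 - 6 = 3

3


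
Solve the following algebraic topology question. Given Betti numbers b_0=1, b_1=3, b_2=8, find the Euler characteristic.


chi = sum_k (-1)^k b_k.
= (1) + (-3) + (8)
= 6

6


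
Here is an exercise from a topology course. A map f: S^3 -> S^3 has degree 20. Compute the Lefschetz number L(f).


On S^3: L(f) = tr(f_0*) + (-1)^3 tr(f_3*) = 1 + (-1)^3 * deg(f).
L(f) = 1 + (-1)^3 * 20 = 1 + -20 = -19

-19


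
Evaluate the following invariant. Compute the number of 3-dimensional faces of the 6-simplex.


Delta^6 has 6+1 vertices. A 3-face is a choice of 3+1 vertices.
f_3 = C(6+1, 3+1) = C(7,4) = 35

35


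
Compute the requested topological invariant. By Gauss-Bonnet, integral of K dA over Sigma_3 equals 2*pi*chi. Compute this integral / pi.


Gauss-Bonnet: integral K dA = 2*pi*chi(M).
chi(Sigma_3) = 2 - 2*3 = -4.
(integral K dA)/pi = 2*chi = 2*(-4) = -8

-8


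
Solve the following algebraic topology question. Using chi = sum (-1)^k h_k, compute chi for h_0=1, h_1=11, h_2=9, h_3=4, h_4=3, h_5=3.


Handles of index k contribute (-1)^k to chi (same as CW cells).
chi = (1) + (-11) + (9) + (-4) + (3) + (-3) = -5

-5


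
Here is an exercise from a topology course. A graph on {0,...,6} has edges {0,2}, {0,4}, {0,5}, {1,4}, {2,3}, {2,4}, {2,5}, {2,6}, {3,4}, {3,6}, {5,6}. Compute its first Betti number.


b_1 = E - V + (number of components).
E = 11, V = 7, components = 1.
b_1 = 11 - 7 + 1 = 5

5


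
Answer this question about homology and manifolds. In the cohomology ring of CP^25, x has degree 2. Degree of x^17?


|x| = 2 in H^*(CP^n).
|x^17| = 17 * |x| = 17 * 2 = 34

34


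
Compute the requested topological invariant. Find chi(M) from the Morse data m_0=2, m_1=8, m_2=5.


Morse theory: chi(M) = sum_k (-1)^k m_k where m_k = #(index-k critical points).
= (2) + (-8) + (5) = -1

-1


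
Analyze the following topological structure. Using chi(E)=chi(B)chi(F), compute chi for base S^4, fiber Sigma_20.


chi(S^4) = 2 (n even), chi(Sigma_20) = 2 - 2*20 = -38.
chi(E) = 2 * (-38) = -76

-76


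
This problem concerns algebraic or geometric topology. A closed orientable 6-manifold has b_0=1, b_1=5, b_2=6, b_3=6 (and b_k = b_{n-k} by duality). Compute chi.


By Poincare duality b_k = b_{6-k}, so full Betti numbers: b_0=1, b_1=5, b_2=6, b_3=6, b_4=6, b_5=5, b_6=1.
chi = sum (-1)^k b_k = -2

-2


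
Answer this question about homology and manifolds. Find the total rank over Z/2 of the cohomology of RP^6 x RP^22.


dim H^*(RP^n; Z/2) = n+1 (one Z/2 in each degree 0..n).
Total Betti number is multiplicative.
Total = (6+1) * (22+1) = 7 * 23 = 161

161


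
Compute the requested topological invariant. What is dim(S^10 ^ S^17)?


S^m ^ S^n = S^{m+n}.
k = 10 + 17 = 27

27


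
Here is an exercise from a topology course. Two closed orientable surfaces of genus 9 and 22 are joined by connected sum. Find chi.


chi(Sigma_9) = 2 - 2*9 = -16
chi(Sigma_22) = 2 - 2*22 = -42
For surfaces: chi(A#B) = chi(A) + chi(B) - 2.
chi = -16 + -42 - 2 = -60

-60


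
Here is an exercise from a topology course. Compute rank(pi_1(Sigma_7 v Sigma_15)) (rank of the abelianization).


For a wedge: H_1(A v B) = H_1(A) + H_1(B).
b_1(Sigma_7) = 14, b_1(Sigma_15) = 30.
b_1 = 14 + 30 = 44

44


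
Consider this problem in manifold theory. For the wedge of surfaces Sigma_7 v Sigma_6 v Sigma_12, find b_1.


For a wedge X v Y: reduced H_k(X v Y) = H_k(X) + H_k(Y).
Each Sigma_g contributes b_1 = 2g.
b_1 = 14 + 12 + 24 = 50

50


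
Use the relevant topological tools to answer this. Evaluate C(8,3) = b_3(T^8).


By the Kunneth formula, b_k(T^n) = C(n,k).
b_3(T^8) = C(8,3).
C(8,3) = 8!/(3!*5!) = 56

56


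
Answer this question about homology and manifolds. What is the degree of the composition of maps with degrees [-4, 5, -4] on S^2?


Degree is multiplicative: deg(composition) = product of degrees.
= (-4) * (5) * (-4) = 80

80


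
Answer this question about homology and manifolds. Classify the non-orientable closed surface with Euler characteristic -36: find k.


chi = 2 - k for closed non-orientable surfaces with k crosscaps.
-36 = 2 - k
k = 2 - (-36) = 38

38


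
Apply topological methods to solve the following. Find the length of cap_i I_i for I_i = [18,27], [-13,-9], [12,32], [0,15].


Intersection = [max(a_i), min(b_i)] = [18, -9].
Since 18 > -9, the intersection is empty.
Length = 0

0


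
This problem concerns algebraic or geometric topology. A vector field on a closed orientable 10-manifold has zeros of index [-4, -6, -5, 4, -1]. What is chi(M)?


Poincare-Hopf: chi(M) = sum of indices of zeros.
chi = (-4) + (-6) + (-5) + (4) + (-1) = -12

-12


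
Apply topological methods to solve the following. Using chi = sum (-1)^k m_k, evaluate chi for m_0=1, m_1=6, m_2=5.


Morse theory: chi(M) = sum_k (-1)^k m_k where m_k = #(index-k critical points).
= (1) + (-6) + (5) = 0

0


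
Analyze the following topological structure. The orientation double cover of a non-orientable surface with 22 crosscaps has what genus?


chi(N_22) = 2 - 22 = -20.
Double cover: chi(Sigma_g) = 2 * chi(N_22) = 2*(-20) = -40.
2 - 2g = -40, so g = (2 - (-40))/2 = 42/2 = 21

21


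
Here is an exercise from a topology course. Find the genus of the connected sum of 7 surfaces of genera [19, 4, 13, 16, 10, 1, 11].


Genus is additive under connected sum of orientable surfaces.
g = 19 + 4 + 13 + 16 + 10 + 1 + 11 = 74

74


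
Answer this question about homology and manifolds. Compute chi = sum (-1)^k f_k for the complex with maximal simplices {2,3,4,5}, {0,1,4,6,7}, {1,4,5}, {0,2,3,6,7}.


Enumerate all faces; f-vector: f_0=8, f_1=23, f_2=24, f_3=11, f_4=2.
chi = sum (-1)^k f_k = 0

0


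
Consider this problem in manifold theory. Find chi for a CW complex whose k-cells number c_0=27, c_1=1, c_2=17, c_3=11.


chi = sum_k (-1)^k c_k.
= (-1)^0*27 + (-1)^1*1 + (-1)^2*17 + (-1)^3*11
= (27) + (-1) + (17) + (-11)
= 32

32


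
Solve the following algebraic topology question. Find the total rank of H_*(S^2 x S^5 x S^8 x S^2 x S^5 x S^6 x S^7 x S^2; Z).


Total Betti number is multiplicative under products.
Each S^d (d>=1) has total Betti number 2.
There are 8 sphere factors.
Total = 2^8 = 256

256


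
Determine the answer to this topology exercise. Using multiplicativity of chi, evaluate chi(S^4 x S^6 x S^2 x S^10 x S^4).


chi is multiplicative: chi(X x Y) = chi(X) chi(Y).
Each even-dim sphere has chi = 2. There are 5 factors.
chi = 2^5 = 32

32


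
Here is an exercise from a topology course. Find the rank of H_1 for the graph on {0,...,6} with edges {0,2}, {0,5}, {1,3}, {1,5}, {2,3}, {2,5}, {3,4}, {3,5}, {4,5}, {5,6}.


b_1 = E - V + (number of components).
E = 10, V = 7, components = 1.
b_1 = 10 - 7 + 1 = 4

4


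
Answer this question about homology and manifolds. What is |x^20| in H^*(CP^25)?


|x| = 2 in H^*(CP^n).
|x^20| = 20 * |x| = 20 * 2 = 40

40


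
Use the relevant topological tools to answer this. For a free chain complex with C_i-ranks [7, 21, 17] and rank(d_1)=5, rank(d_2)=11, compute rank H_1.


rank H_k = rank(ker d_k) - rank(im d_{k+1}).
rank(ker d_1) = rank(C_1) - rank(d_1) = 21 - 5 = 16.
rank(im d_{1+1}) = 11.
rank H_1 = 16 - 11 = 5

5


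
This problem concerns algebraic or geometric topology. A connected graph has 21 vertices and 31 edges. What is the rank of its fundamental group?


For a connected graph: rank(pi_1) = b_1 = E - V + 1 = 1 - chi.
chi = V - E = 21 - 31 = -10.
rank = 1 - (-10) = 31 - 21 + 1 = 11

11


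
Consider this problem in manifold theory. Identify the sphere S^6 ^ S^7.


S^m ^ S^n = S^{m+n}.
k = 6 + 7 = 13

13


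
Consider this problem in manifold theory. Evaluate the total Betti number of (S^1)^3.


b_k(T^3) = C(3,k), so the sum over k is sum_k C(3,k) = 2^3.
Total = 2^3 = 8

8


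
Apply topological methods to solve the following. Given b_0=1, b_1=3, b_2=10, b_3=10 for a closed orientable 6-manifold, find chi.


By Poincare duality b_k = b_{6-k}, so full Betti numbers: b_0=1, b_1=3, b_2=10, b_3=10, b_4=10, b_5=3, b_6=1.
chi = sum (-1)^k b_k = 6

6


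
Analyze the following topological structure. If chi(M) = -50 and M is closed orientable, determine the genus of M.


chi = 2 - 2g for closed orientable surfaces.
-50 = 2 - 2g
2g = 2 - (-50) = 52
g = 26

26


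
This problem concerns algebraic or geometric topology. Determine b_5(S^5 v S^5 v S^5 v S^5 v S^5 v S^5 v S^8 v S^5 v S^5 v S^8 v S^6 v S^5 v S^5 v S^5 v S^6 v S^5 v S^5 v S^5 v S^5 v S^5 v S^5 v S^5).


For a wedge of spheres, H_k (k>0) is free on one generator per sphere of dimension k.
Spheres of dimension 5: count = 18.
b_5 = 18

18


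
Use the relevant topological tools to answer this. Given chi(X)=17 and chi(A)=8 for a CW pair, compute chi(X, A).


Relative Euler characteristic: chi(X, A) = chi(X) - chi(A).
= 17 - (8) = 9

9


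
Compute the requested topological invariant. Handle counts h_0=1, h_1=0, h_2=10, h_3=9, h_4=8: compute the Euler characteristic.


Handles of index k contribute (-1)^k to chi (same as CW cells).
chi = (1) + (0) + (10) + (-9) + (8) = 10

10


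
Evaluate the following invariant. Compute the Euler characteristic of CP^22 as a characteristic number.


For any closed oriented manifold, <e(TM),[M]> = chi(M).
chi(CP^22) = 22+1 = 23

23


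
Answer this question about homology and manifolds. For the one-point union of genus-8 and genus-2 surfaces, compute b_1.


For a wedge: H_1(A v B) = H_1(A) + H_1(B).
b_1(Sigma_8) = 16, b_1(Sigma_2) = 4.
b_1 = 16 + 4 = 20

20


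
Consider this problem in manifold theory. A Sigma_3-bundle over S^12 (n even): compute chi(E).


chi(S^12) = 2 (n even), chi(Sigma_3) = 2 - 2*3 = -4.
chi(E) = 2 * (-4) = -8

-8


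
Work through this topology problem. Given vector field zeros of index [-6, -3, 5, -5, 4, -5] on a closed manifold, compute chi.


Poincare-Hopf: chi(M) = sum of indices of zeros.
chi = (-6) + (-3) + (5) + (-5) + (4) + (-5) = -10

-10


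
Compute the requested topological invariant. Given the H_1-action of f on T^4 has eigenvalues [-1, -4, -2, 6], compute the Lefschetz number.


For a torus self-map: L(f) = det(I - A) where A acts on H_1.
L(f) = (1--1) * (1--4) * (1--2) * (1-6) = 2 * 5 * 3 * -5 = -150

-150


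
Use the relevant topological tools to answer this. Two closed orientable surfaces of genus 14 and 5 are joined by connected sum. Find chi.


chi(Sigma_14) = 2 - 2*14 = -26
chi(Sigma_5) = 2 - 2*5 = -8
For surfaces: chi(A#B) = chi(A) + chi(B) - 2.
chi = -26 + -8 - 2 = -36

-36


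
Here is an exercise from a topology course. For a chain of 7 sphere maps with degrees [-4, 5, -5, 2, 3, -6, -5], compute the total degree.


Degree is multiplicative: deg(composition) = product of degrees.
= (-4) * (5) * (-5) * (2) * (3) * (-6) * (-5) = 18000

18000


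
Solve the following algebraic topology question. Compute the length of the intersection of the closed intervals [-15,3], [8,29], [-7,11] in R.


Intersection = [max(a_i), min(b_i)] = [8, 3].
Since 8 > 3, the intersection is empty.
Length = 0

0


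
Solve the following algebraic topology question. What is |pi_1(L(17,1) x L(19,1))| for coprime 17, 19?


pi_1(X x Y) = pi_1(X) x pi_1(Y).
pi_1(L(17,1)) = Z/17, pi_1(L(19,1)) = Z/19.
|Z/17 x Z/19| = 17 * 19 = 323

323


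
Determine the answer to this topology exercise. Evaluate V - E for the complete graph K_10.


K_10: V = 10, E = C(10,2) = 45.
chi = V - E = 10 - 45 = -35

-35


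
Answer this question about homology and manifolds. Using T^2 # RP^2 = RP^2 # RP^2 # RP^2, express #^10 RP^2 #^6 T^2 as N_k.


Since a >= 1, the sum is non-orientable; each T^2 can be replaced by RP^2 # RP^2 (since T^2#RP^2 = 3RP^2).
Total crosscaps k = 10 + 2*6 = 22.
Check via chi: chi = 10*1 + 6*0 - (10+6-1)*2 = -20 = 2 - k = -20. Consistent.

22


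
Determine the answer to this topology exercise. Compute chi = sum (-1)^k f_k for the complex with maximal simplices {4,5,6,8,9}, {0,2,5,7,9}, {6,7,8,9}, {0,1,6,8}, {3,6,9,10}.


Enumerate all faces; f-vector: f_0=11, f_1=31, f_2=31, f_3=13, f_4=2.
chi = sum (-1)^k f_k = 0

0


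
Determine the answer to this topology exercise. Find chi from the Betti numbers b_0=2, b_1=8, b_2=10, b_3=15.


chi = sum_k (-1)^k b_k.
= (2) + (-8) + (10) + (-15)
= -11

-11


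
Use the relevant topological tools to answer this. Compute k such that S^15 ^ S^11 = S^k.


S^m ^ S^n = S^{m+n}.
k = 15 + 11 = 26

26


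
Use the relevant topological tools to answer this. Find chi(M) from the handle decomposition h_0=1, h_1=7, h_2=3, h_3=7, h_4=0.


Handles of index k contribute (-1)^k to chi (same as CW cells).
chi = (1) + (-7) + (3) + (-7) + (0) = -10

-10


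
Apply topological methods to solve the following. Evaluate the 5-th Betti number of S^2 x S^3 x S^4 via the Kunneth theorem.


Each S^d has Poincare polynomial 1 + t^d.
The product S^2 x S^3 x S^4 has Poincare polynomial prod(1+t^d_i).
Expanding: b_0=1, b_2=1, b_3=1, b_4=1, b_5=1, b_6=1, b_7=1, b_9=1.
b_5 = 1

1


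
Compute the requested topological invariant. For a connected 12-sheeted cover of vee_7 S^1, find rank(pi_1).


Nielsen-Schreier: an index-n subgroup of F_r is free of rank 1 + n(r-1).
Equivalently: chi(cover) = n*chi(base); chi(vee_r S^1) = 1 - 7 = -6.
chi(E) = 12*(-6) = -72; rank = 1 - chi(E) = 1 - (-72) = 73.
rank = 1 + 12*(7-1) = 1 + 72 = 73

73


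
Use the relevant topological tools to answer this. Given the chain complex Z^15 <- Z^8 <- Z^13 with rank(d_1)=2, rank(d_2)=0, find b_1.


rank H_k = rank(ker d_k) - rank(im d_{k+1}).
rank(ker d_1) = rank(C_1) - rank(d_1) = 8 - 2 = 6.
rank(im d_{1+1}) = 0.
rank H_1 = 6 - 0 = 6

6


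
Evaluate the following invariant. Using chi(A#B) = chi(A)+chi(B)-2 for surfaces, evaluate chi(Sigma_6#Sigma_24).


chi(Sigma_6) = 2 - 2*6 = -10
chi(Sigma_24) = 2 - 2*24 = -46
For surfaces: chi(A#B) = chi(A) + chi(B) - 2.
chi = -10 + -46 - 2 = -58

-58


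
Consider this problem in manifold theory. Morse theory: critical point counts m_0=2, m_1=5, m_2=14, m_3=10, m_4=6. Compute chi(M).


Morse theory: chi(M) = sum_k (-1)^k m_k where m_k = #(index-k critical points).
= (2) + (-5) + (14) + (-10) + (6) = 7

7


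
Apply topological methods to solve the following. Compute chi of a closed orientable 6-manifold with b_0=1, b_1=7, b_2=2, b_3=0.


By Poincare duality b_k = b_{6-k}, so full Betti numbers: b_0=1, b_1=7, b_2=2, b_3=0, b_4=2, b_5=7, b_6=1.
chi = sum (-1)^k b_k = -8

-8


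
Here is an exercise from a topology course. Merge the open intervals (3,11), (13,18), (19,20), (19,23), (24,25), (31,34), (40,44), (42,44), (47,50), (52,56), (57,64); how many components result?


Sort and merge overlapping open intervals.
Merged: (3,11), (13,18), (19,23), (24,25), (31,34), (40,44), (47,50), (52,56), (57,64).
Number of components = 9

9


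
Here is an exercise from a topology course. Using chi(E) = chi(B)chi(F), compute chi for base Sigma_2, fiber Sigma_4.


For a fiber bundle F -> E -> B (with CW structure): chi(E) = chi(B) * chi(F).
chi(Sigma_2) = -2, chi(Sigma_4) = -6.
chi(E) = (-2) * (-6) = 12

12


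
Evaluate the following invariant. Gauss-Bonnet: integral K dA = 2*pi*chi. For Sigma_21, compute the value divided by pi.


Gauss-Bonnet: integral K dA = 2*pi*chi(M).
chi(Sigma_21) = 2 - 2*21 = -40.
(integral K dA)/pi = 2*chi = 2*(-40) = -80

-80


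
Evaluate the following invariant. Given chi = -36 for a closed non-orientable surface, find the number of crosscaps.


chi = 2 - k for closed non-orientable surfaces with k crosscaps.
-36 = 2 - k
k = 2 - (-36) = 38

38


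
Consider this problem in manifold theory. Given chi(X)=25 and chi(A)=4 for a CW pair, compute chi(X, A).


Relative Euler characteristic: chi(X, A) = chi(X) - chi(A).
= 25 - (4) = 21

21


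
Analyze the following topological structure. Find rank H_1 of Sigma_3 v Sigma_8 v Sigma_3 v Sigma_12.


For a wedge X v Y: reduced H_k(X v Y) = H_k(X) + H_k(Y).
Each Sigma_g contributes b_1 = 2g.
b_1 = 6 + 16 + 6 + 24 = 52

52


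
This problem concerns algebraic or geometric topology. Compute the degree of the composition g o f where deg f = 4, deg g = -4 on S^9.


Degree is multiplicative under composition: deg(g o f) = deg(g) * deg(f).
= -4 * 4 = -16

-16


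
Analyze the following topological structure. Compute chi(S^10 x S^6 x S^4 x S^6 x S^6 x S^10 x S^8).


chi is multiplicative: chi(X x Y) = chi(X) chi(Y).
Each even-dim sphere has chi = 2. There are 7 factors.
chi = 2^7 = 128

128


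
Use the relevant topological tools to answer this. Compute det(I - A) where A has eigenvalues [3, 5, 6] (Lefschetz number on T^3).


For a torus self-map: L(f) = det(I - A) where A acts on H_1.
L(f) = (1-3) * (1-5) * (1-6) = -2 * -4 * -5 = -40

-40


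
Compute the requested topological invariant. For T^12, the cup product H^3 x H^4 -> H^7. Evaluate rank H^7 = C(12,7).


Cup product: H^p x H^q -> H^{p+q}; here p+q = 3+4 = 7.
rank H^k(T^n) = C(n,k).
C(12,7) = 792

792


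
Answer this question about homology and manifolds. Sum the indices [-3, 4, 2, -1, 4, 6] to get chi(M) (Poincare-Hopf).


Poincare-Hopf: chi(M) = sum of indices of zeros.
chi = (-3) + (4) + (2) + (-1) + (4) + (6) = 12

12


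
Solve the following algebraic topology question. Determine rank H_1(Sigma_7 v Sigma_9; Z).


For a wedge: H_1(A v B) = H_1(A) + H_1(B).
b_1(Sigma_7) = 14, b_1(Sigma_9) = 18.
b_1 = 14 + 18 = 32

32


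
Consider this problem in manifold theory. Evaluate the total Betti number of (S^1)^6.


b_k(T^6) = C(6,k), so the sum over k is sum_k C(6,k) = 2^6.
Total = 2^6 = 64

64


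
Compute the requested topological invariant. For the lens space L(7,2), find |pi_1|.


pi_1(L(p,q)) = Z/pZ for any q coprime to p.
|pi_1(L(7,2))| = 7

7


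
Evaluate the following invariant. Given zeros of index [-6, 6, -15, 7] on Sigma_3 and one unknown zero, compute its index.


Poincare-Hopf: sum of indices = chi(M).
chi(Sigma_3) = 2 - 2*3 = -4.
Sum of known indices = -8.
x = chi - (sum known) = -4 - (-8) = 4

4


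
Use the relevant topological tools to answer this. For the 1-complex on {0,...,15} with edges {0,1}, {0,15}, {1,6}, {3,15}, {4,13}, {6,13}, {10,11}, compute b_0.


Run DFS/union-find over 16 vertices.
V = 16, E = 7.
Number of components = 9

9
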